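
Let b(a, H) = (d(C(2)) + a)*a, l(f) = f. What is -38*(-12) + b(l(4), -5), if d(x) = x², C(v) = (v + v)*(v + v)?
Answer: 1496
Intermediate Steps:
C(v) = 4*v² (C(v) = (2*v)*(2*v) = 4*v²)
b(a, H) = a*(256 + a) (b(a, H) = ((4*2²)² + a)*a = ((4*4)² + a)*a = (16² + a)*a = (256 + a)*a = a*(256 + a))
-38*(-12) + b(l(4), -5) = -38*(-12) + 4*(256 + 4) = 456 + 4*260 = 456 + 1040 = 1496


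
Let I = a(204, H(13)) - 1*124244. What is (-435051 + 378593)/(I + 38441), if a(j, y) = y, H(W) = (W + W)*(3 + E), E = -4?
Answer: 56458/85829 ≈ 0.65780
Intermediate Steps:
H(W) = -2*W (H(W) = (W + W)*(3 - 4) = (2*W)*(-1) = -2*W)
I = -124270 (I = -2*13 - 1*124244 = -26 - 124244 = -124270)
(-435051 + 378593)/(I + 38441) = (-435051 + 378593)/(-124270 + 38441) = -56458/(-85829) = -56458*(-1/85829) = 56458/85829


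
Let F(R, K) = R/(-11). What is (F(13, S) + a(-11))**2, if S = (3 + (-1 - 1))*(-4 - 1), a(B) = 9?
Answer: 7396/121 ≈ 61.124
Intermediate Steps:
S = -5 (S = (3 - 2)*(-5) = 1*(-5) = -5)
F(R, K) = -R/11 (F(R, K) = R*(-1/11) = -R/11)
(F(13, S) + a(-11))**2 = (-1/11*13 + 9)**2 = (-13/11 + 9)**2 = (86/11)**2 = 7396/121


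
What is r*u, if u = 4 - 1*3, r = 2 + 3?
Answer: 5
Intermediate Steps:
r = 5
u = 1 (u = 4 - 3 = 1)
r*u = 5*1 = 5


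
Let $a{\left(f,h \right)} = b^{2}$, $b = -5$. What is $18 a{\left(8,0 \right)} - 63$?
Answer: $387$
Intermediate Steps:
$a{\left(f,h \right)} = 25$ ($a{\left(f,h \right)} = \left(-5\right)^{2} = 25$)
$18 a{\left(8,0 \right)} - 63 = 18 \cdot 25 - 63 = 450 - 63 = 387$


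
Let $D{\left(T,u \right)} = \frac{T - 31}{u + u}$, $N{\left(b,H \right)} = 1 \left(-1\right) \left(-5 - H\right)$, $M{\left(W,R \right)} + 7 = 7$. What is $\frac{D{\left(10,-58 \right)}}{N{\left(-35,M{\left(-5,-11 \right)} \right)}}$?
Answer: $\frac{21}{580} \approx 0.036207$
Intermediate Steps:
$M{\left(W,R \right)} = 0$ ($M{\left(W,R \right)} = -7 + 7 = 0$)
$N{\left(b,H \right)} = 5 + H$ ($N{\left(b,H \right)} = - (-5 - H) = 5 + H$)
$D{\left(T,u \right)} = \frac{-31 + T}{2 u}$
$\frac{D{\left(10,-58 \right)}}{N{\left(-35,M{\left(-5,-11 \right)} \right)}} = \frac{\frac{1}{2} \frac{1}{-58} \left(-31 + 10\right)}{5 + 0} = \frac{\frac{1}{2} \left(- \frac{1}{58}\right) \left(-21\right)}{5} = \frac{21}{116} \cdot \frac{1}{5} = \frac{21}{580}$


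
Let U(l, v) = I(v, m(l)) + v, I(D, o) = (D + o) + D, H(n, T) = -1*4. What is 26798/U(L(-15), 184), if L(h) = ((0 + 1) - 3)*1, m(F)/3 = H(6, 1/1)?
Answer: 13399/270 ≈ 49.626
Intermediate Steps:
H(n, T) = -4
m(F) = -12 (m(F) = 3*(-4) = -12)
I(D, o) = o + 2*D
L(h) = -2 (L(h) = (1 - 3)*1 = -2*1 = -2)
U(l, v) = -12 + 3*v (U(l, v) = (-12 + 2*v) + v = -12 + 3*v)
26798/U(L(-15), 184) = 26798/(-12 + 3*184) = 26798/(-12 + 552) = 26798/540 = 26798*(1/540) = 13399/270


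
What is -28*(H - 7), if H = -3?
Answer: 280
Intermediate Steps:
-28*(H - 7) = -28*(-3 - 7) = -28*(-10) = 280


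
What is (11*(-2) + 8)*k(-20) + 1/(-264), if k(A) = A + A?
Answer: 147839/264 ≈ 560.00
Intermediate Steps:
k(A) = 2*A
(11*(-2) + 8)*k(-20) + 1/(-264) = (11*(-2) + 8)*(2*(-20)) + 1/(-264) = (-22 + 8)*(-40) - 1/264 = -14*(-40) - 1/264 = 560 - 1/264 = 147839/264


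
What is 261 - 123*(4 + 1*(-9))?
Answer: 876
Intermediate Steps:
261 - 123*(4 + 1*(-9)) = 261 - 123*(4 - 9) = 261 - 123*(-5) = 261 + 615 = 876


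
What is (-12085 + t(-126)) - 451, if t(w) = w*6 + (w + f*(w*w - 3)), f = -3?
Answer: -61037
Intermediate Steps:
t(w) = 9 - 3*w² + 7*w (t(w) = w*6 + (w - 3*(w*w - 3)) = 6*w + (w - 3*(w² - 3)) = 6*w + (w - 3*(-3 + w²)) = 6*w + (w + (9 - 3*w²)) = 6*w + (9 + w - 3*w²) = 9 - 3*w² + 7*w)
(-12085 + t(-126)) - 451 = (-12085 + (9 - 3*(-126)² + 7*(-126))) - 451 = (-12085 + (9 - 3*15876 - 882)) - 451 = (-12085 + (9 - 47628 - 882)) - 451 = (-12085 - 48501) - 451 = -60586 - 451 = -61037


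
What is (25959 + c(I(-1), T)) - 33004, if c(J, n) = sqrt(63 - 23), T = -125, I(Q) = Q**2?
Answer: -7045 + 2*sqrt(10) ≈ -7038.7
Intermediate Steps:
c(J, n) = 2*sqrt(10) (c(J, n) = sqrt(40) = 2*sqrt(10))
(25959 + c(I(-1), T)) - 33004 = (25959 + 2*sqrt(10)) - 33004 = -7045 + 2*sqrt(10)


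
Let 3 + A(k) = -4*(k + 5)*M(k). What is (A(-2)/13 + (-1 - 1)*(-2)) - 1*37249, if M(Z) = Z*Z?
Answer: -484236/13 ≈ -37249.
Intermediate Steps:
M(Z) = Z**2
A(k) = -3 - 4*k**2*(5 + k) (A(k) = -3 - 4*(k + 5)*k**2 = -3 - 4*(5 + k)*k**2 = -3 - 4*k**2*(5 + k))
(A(-2)/13 + (-1 - 1)*(-2)) - 1*37249 = ((-3 - 20*(-2)**2 - 4*(-2)**3)/13 + (-1 - 1)*(-2)) - 1*37249 = ((-3 - 20*4 - 4*(-8))/13 - 2*(-2)) - 37249 = ((-3 - 80 + 32)/13 + 4) - 37249 = ((1/13)*(-51) + 4) - 37249 = (-51/13 + 4) - 37249 = 1/13 - 37249 = -484236/13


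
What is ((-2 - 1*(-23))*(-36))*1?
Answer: -756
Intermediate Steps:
((-2 - 1*(-23))*(-36))*1 = ((-2 + 23)*(-36))*1 = (21*(-36))*1 = -756*1 = -756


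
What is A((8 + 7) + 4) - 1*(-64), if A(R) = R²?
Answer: 425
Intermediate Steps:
A((8 + 7) + 4) - 1*(-64) = ((8 + 7) + 4)² - 1*(-64) = (15 + 4)² + 64 = 19² + 64 = 361 + 64 = 425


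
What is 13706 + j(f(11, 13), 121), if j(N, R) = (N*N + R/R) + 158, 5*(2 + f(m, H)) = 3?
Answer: 346674/25 ≈ 13867.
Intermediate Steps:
f(m, H) = -7/5 (f(m, H) = -2 + (⅕)*3 = -2 + ⅗ = -7/5)
j(N, R) = 159 + N² (j(N, R) = (N² + 1) + 158 = (1 + N²) + 158 = 159 + N²)
13706 + j(f(11, 13), 121) = 13706 + (159 + (-7/5)²) = 13706 + (159 + 49/25) = 13706 + 4024/25 = 346674/25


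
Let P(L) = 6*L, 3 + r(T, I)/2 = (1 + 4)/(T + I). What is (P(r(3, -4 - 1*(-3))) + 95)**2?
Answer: 7921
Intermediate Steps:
r(T, I) = -6 + 10/(I + T) (r(T, I) = -6 + 2*((1 + 4)/(T + I)) = -6 + 2*(5/(I + T)) = -6 + 10/(I + T))
(P(r(3, -4 - 1*(-3))) + 95)**2 = (6*(2*(5 - 3*(-4 - 1*(-3)) - 3*3)/((-4 - 1*(-3)) + 3)) + 95)**2 = (6*(2*(5 - 3*(-4 + 3) - 9)/((-4 + 3) + 3)) + 95)**2 = (6*(2*(5 - 3*(-1) - 9)/(-1 + 3)) + 95)**2 = (6*(2*(5 + 3 - 9)/2) + 95)**2 = (6*(2*(1/2)*(-1)) + 95)**2 = (6*(-1) + 95)**2 = (-6 + 95)**2 = 89**2 = 7921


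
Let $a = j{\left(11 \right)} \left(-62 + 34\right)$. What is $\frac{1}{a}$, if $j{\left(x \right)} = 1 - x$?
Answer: $\frac{1}{280} \approx 0.0035714$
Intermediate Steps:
$a = 280$ ($a = \left(1 - 11\right) \left(-62 + 34\right) = \left(1 - 11\right) \left(-28\right) = \left(-10\right) \left(-28\right) = 280$)
$\frac{1}{a} = \frac{1}{280}$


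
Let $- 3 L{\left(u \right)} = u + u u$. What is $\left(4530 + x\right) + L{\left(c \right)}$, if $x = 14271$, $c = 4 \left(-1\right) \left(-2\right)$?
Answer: $18777$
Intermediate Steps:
$c = 8$ ($c = \left(-4\right) \left(-2\right) = 8$)
$L{\left(u \right)} = - \frac{u}{3} - \frac{u^{2}}{3}$ ($L{\left(u \right)} = - \frac{u + u u}{3} = - \frac{u + u^{2}}{3} = - \frac{u}{3} - \frac{u^{2}}{3}$)
$\left(4530 + x\right) + L{\left(c \right)} = \left(4530 + 14271\right) - \frac{8 \left(1 + 8\right)}{3} = 18801 - \frac{8}{3} \cdot 9 = 18801 - 24 = 18777$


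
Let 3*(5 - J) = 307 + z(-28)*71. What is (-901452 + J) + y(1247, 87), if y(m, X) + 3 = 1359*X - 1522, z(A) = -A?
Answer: -785504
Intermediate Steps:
y(m, X) = -1525 + 1359*X (y(m, X) = -3 + (1359*X - 1522) = -3 + (-1522 + 1359*X) = -1525 + 1359*X)
J = -760 (J = 5 - (307 - 1*(-28)*71)/3 = 5 - (307 + 28*71)/3 = 5 - (307 + 1988)/3 = 5 - 1/3*2295 = 5 - 765 = -760)
(-901452 + J) + y(1247, 87) = (-901452 - 760) + (-1525 + 1359*87) = -902212 + (-1525 + 118233) = -902212 + 116708 = -785504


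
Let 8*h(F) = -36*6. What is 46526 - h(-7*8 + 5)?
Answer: 46553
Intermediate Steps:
h(F) = -27 (h(F) = (-36*6)/8 = (⅛)*(-216) = -27)
46526 - h(-7*8 + 5) = 46526 - 1*(-27) = 46526 + 27 = 46553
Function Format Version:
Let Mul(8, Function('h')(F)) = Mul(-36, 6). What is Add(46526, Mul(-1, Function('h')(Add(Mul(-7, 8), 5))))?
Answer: 46553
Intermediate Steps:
Function('h')(F) = -27 (Function('h')(F) = Mul(Rational(1, 8), Mul(-36, 6)) = Mul(Rational(1, 8), -216) = -27)
Add(46526, Mul(-1, Function('h')(Add(Mul(-7, 8), 5)))) = Add(46526, Mul(-1, -27)) = Add(46526, 27) = 46553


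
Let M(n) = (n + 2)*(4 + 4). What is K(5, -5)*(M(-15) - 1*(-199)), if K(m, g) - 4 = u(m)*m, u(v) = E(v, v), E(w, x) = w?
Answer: 2755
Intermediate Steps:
u(v) = v
K(m, g) = 4 + m² (K(m, g) = 4 + m*m = 4 + m²)
M(n) = 16 + 8*n (M(n) = (2 + n)*8 = 16 + 8*n)
K(5, -5)*(M(-15) - 1*(-199)) = (4 + 5²)*((16 + 8*(-15)) - 1*(-199)) = (4 + 25)*((16 - 120) + 199) = 29*(-104 + 199) = 29*95 = 2755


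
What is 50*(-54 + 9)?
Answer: -2250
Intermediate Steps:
50*(-54 + 9) = 50*(-45) = -2250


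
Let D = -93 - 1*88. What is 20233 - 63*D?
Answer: 31636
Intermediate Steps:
D = -181 (D = -93 - 88 = -181)
20233 - 63*D = 20233 - 63*(-181) = 20233 + 11403 = 31636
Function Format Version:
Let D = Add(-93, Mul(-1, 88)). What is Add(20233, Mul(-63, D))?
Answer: 31636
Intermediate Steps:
D = -181 (D = Add(-93, -88) = -181)
Add(20233, Mul(-63, D)) = Add(20233, Mul(-63, -181)) = Add(20233, 11403) = 31636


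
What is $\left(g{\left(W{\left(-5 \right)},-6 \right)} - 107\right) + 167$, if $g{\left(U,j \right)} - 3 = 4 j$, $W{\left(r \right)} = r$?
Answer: $39$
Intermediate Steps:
$g{\left(U,j \right)} = 3 + 4 j$
$\left(g{\left(W{\left(-5 \right)},-6 \right)} - 107\right) + 167 = \left(\left(3 + 4 \left(-6\right)\right) - 107\right) + 167 = \left(\left(3 - 24\right) - 107\right) + 167 = \left(-21 - 107\right) + 167 = -128 + 167 = 39$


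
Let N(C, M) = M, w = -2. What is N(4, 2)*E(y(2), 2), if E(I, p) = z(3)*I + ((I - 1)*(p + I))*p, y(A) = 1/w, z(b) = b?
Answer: -12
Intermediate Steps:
y(A) = -½ (y(A) = 1/(-2) = -½)
E(I, p) = 3*I + p*(-1 + I)*(I + p) (E(I, p) = 3*I + ((I - 1)*(p + I))*p = 3*I + ((-1 + I)*(I + p))*p = 3*I + p*(-1 + I)*(I + p))
N(4, 2)*E(y(2), 2) = 2*(-1*2² + 3*(-½) - ½*2² + 2*(-½)² - 1*(-½)*2) = 2*(-1*4 - 3/2 - ½*4 + 2*(¼) + 1) = 2*(-4 - 3/2 - 2 + ½ + 1) = 2*(-6) = -12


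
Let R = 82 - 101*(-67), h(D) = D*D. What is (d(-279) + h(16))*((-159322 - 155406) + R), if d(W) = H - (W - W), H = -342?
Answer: 26477594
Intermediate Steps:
h(D) = D²
R = 6849 (R = 82 + 6767 = 6849)
d(W) = -342 (d(W) = -342 - (W - W) = -342 - 1*0 = -342 + 0 = -342)
(d(-279) + h(16))*((-159322 - 155406) + R) = (-342 + 16²)*((-159322 - 155406) + 6849) = (-342 + 256)*(-314728 + 6849) = -86*(-307879) = 26477594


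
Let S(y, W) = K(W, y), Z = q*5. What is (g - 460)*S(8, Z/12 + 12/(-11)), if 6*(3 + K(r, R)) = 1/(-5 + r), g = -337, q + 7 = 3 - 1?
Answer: 2597423/1079 ≈ 2407.3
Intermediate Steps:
q = -5 (q = -7 + (3 - 1) = -7 + 2 = -5)
K(r, R) = -3 + 1/(6*(-5 + r))
Z = -25 (Z = -5*5 = -25)
S(y, W) = (91 - 18*W)/(6*(-5 + W))
(g - 460)*S(8, Z/12 + 12/(-11)) = (-337 - 460)*((91 - 18*(-25/12 + 12/(-11)))/(6*(-5 + (-25/12 + 12/(-11))))) = -797*(91 - 18*(-25*1/12 + 12*(-1/11)))/(6*(-5 + (-25*1/12 + 12*(-1/11)))) = -797*(91 - 18*(-25/12 - 12/11))/(6*(-5 + (-25/12 - 12/11))) = -797*(91 - 18*(-419/132))/(6*(-5 - 419/132)) = -797*(91 + 1257/22)/(6*(-1079/132)) = -797*(-132)*3259/(6*1079*22) = -797*(-3259/1079) = 2597423/1079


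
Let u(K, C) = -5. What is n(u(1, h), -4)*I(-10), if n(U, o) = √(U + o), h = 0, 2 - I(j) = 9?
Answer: -21*I ≈ -21.0*I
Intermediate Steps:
I(j) = -7 (I(j) = 2 - 1*9 = 2 - 9 = -7)
n(u(1, h), -4)*I(-10) = √(-5 - 4)*(-7) = √(-9)*(-7) = (3*I)*(-7) = -21*I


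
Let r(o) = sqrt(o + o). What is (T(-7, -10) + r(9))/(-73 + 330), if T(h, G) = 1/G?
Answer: -1/2570 + 3*sqrt(2)/257 ≈ 0.016119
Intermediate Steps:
r(o) = sqrt(2)*sqrt(o) (r(o) = sqrt(2*o) = sqrt(2)*sqrt(o))
(T(-7, -10) + r(9))/(-73 + 330) = (1/(-10) + sqrt(2)*sqrt(9))/(-73 + 330) = (-1/10 + sqrt(2)*3)/257 = (-1/10 + 3*sqrt(2))*(1/257) = -1/2570 + 3*sqrt(2)/257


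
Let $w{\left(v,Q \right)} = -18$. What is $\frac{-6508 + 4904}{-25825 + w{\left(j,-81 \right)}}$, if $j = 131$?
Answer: $\frac{1604}{25843} \approx 0.062067$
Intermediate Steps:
$\frac{-6508 + 4904}{-25825 + w{\left(j,-81 \right)}} = \frac{-6508 + 4904}{-25825 - 18} = - \frac{1604}{-25843} = \left(-1604\right) \left(- \frac{1}{25843}\right) = \frac{1604}{25843}$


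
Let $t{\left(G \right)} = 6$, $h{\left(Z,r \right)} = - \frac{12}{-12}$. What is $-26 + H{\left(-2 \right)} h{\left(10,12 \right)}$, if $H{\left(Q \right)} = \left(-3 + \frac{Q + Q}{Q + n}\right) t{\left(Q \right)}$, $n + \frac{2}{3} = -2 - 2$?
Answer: $- \frac{202}{5} \approx -40.4$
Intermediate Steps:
$h{\left(Z,r \right)} = 1$ ($h{\left(Z,r \right)} = \left(-12\right) \left(- \frac{1}{12}\right) = 1$)
$n = - \frac{14}{3}$ ($n = - \frac{2}{3} - 4 = - \frac{14}{3} \approx -4.6667$)
$H{\left(Q \right)} = -18 + \frac{12 Q}{- \frac{14}{3} + Q}$ ($H{\left(Q \right)} = \left(-3 + \frac{Q + Q}{Q - \frac{14}{3}}\right) 6 = \left(-3 + \frac{2 Q}{- \frac{14}{3} + Q}\right) 6 = -18 + \frac{12 Q}{- \frac{14}{3} + Q}$)
$-26 + H{\left(-2 \right)} h{\left(10,12 \right)} = -26 + \frac{18 \left(14 - -2\right)}{-14 + 3 \left(-2\right)} 1 = -26 + \frac{18 \left(14 + 2\right)}{-14 - 6} \cdot 1 = -26 + 18 \frac{1}{-20} \cdot 16 \cdot 1 = -26 + 18 \left(- \frac{1}{20}\right) 16 \cdot 1 = -26 - \frac{72}{5} = - \frac{202}{5}$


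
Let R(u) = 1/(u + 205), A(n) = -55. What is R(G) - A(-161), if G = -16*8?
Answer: 4236/77 ≈ 55.013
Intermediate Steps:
G = -128
R(u) = 1/(205 + u)
R(G) - A(-161) = 1/(205 - 128) - 1*(-55) = 1/77 + 55 = 4236/77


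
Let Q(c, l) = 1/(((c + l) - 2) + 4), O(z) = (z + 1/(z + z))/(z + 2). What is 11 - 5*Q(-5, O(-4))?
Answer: 49/3 ≈ 16.333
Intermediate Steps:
O(z) = (z + 1/(2*z))/(2 + z)
Q(c, l) = 1/(2 + c + l) (Q(c, l) = 1/((-2 + c + l) + 4) = 1/(2 + c + l))
11 - 5*Q(-5, O(-4)) = 11 - 5/(2 - 5 + (½ + (-4)²)/((-4)*(2 - 4))) = 11 - 5/(2 - 5 - ¼*(½ + 16)/(-2)) = 11 - 5/(2 - 5 - ¼*(-½)*33/2) = 11 - 5/(2 - 5 + 33/16) = 11 - 5/(-15/16) = 11 - 5*(-16/15) = 11 + 16/3 = 49/3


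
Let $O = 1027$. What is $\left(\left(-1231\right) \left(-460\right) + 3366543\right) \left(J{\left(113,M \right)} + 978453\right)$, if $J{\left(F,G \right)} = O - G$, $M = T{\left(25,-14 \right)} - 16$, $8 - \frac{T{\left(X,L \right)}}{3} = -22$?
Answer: $3851810855018$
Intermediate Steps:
$T{\left(X,L \right)} = 90$ ($T{\left(X,L \right)} = 24 - -66 = 24 + 66 = 90$)
$M = 74$ ($M = 90 - 16 = 74$)
$J{\left(F,G \right)} = 1027 - G$
$\left(\left(-1231\right) \left(-460\right) + 3366543\right) \left(J{\left(113,M \right)} + 978453\right) = \left(\left(-1231\right) \left(-460\right) + 3366543\right) \left(\left(1027 - 74\right) + 978453\right) = \left(566260 + 3366543\right) \left(\left(1027 - 74\right) + 978453\right) = 3932803 \left(953 + 978453\right) = 3932803 \cdot 979406 = 3851810855018$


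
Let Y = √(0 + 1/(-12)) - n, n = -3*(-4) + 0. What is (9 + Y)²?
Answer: 107/12 - I*√3 ≈ 8.9167 - 1.732*I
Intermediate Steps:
n = 12 (n = 12 + 0 = 12)
Y = -12 + I*√3/6 (Y = √(0 + 1/(-12)) - 1*12 = √(0 + 1*(-1/12)) - 12 = √(0 - 1/12) - 12 = √(-1/12) - 12 = I*√3/6 - 12 = -12 + I*√3/6 ≈ -12.0 + 0.28868*I)
(9 + Y)² = (9 + (-12 + I*√3/6))² = (-3 + I*√3/6)²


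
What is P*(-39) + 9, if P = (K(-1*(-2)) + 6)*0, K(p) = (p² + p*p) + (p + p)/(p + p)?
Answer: 9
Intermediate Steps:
K(p) = 1 + 2*p² (K(p) = (p² + p²) + (2*p)/((2*p)) = 2*p² + (2*p)*(1/(2*p)) = 2*p² + 1 = 1 + 2*p²)
P = 0 (P = ((1 + 2*(-1*(-2))²) + 6)*0 = ((1 + 2*2²) + 6)*0 = ((1 + 2*4) + 6)*0 = ((1 + 8) + 6)*0 = (9 + 6)*0 = 15*0 = 0)
P*(-39) + 9 = 0*(-39) + 9 = 0 + 9 = 9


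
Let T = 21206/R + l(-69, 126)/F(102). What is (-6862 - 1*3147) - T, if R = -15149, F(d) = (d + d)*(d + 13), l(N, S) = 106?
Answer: -1778329036447/177697770 ≈ -10008.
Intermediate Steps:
F(d) = 2*d*(13 + d) (F(d) = (2*d)*(13 + d) = 2*d*(13 + d))
T = -247943483/177697770 (T = 21206/(-15149) + 106/((2*102*(13 + 102))) = 21206*(-1/15149) + 106/((2*102*115)) = -21206/15149 + 106/23460 = -21206/15149 + 106*(1/23460) = -21206/15149 + 53/11730 = -247943483/177697770 ≈ -1.3953)
(-6862 - 1*3147) - T = (-6862 - 1*3147) - 1*(-247943483/177697770) = (-6862 - 3147) + 247943483/177697770 = -10009 + 247943483/177697770 = -1778329036447/177697770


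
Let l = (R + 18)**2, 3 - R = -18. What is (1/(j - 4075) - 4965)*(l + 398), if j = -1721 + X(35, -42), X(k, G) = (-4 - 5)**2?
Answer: -54451578944/5715 ≈ -9.5278e+6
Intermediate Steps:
X(k, G) = 81 (X(k, G) = (-9)**2 = 81)
R = 21 (R = 3 - 1*(-18) = 3 + 18 = 21)
l = 1521 (l = (21 + 18)**2 = 39**2 = 1521)
j = -1640 (j = -1721 + 81 = -1640)
(1/(j - 4075) - 4965)*(l + 398) = (1/(-1640 - 4075) - 4965)*(1521 + 398) = (1/(-5715) - 4965)*1919 = (-1/5715 - 4965)*1919 = -28374976/5715*1919 = -54451578944/5715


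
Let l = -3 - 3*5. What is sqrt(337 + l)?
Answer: sqrt(319) ≈ 17.861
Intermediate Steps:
l = -18 (l = -3 - 15 = -18)
sqrt(337 + l) = sqrt(337 - 18) = sqrt(319)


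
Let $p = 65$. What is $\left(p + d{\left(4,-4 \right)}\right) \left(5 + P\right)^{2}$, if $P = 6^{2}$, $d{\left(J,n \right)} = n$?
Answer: $102541$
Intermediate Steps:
$P = 36$
$\left(p + d{\left(4,-4 \right)}\right) \left(5 + P\right)^{2} = \left(65 - 4\right) \left(5 + 36\right)^{2} = 61 \cdot 41^{2} = 61 \cdot 1681 = 102541$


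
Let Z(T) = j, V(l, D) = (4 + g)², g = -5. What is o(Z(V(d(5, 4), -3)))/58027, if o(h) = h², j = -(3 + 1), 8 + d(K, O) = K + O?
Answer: 16/58027 ≈ 0.00027573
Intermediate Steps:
d(K, O) = -8 + K + O (d(K, O) = -8 + (K + O) = -8 + K + O)
V(l, D) = 1 (V(l, D) = (4 - 5)² = (-1)² = 1)
j = -4 (j = -1*4 = -4)
Z(T) = -4
o(Z(V(d(5, 4), -3)))/58027 = (-4)²/58027 = 16*(1/58027) = 16/58027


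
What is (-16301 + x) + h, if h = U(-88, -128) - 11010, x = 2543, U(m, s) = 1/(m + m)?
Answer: -4359169/176 ≈ -24768.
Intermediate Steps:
U(m, s) = 1/(2*m)
h = -1937761/176 (h = (½)/(-88) - 11010 = (½)*(-1/88) - 11010 = -1/176 - 11010 = -1937761/176 ≈ -11010.)
(-16301 + x) + h = (-16301 + 2543) - 1937761/176 = -13758 - 1937761/176 = -4359169/176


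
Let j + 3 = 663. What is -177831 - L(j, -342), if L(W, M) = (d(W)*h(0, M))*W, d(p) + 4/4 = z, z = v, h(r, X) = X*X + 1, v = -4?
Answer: 385806669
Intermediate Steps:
h(r, X) = 1 + X² (h(r, X) = X² + 1 = 1 + X²)
j = 660 (j = -3 + 663 = 660)
z = -4
d(p) = -5 (d(p) = -1 - 4 = -5)
L(W, M) = W*(-5 - 5*M²) (L(W, M) = (-5*(1 + M²))*W = (-5 - 5*M²)*W = W*(-5 - 5*M²))
-177831 - L(j, -342) = -177831 - (-5)*660*(1 + (-342)²) = -177831 - (-5)*660*(1 + 116964) = -177831 - (-5)*660*116965 = -177831 - 1*(-385984500) = -177831 + 385984500 = 385806669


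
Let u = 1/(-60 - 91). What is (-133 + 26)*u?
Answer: 107/151 ≈ 0.70861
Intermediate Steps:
u = -1/151 (u = 1/(-151) = -1/151 ≈ -0.0066225)
(-133 + 26)*u = (-133 + 26)*(-1/151) = -107*(-1/151) = 107/151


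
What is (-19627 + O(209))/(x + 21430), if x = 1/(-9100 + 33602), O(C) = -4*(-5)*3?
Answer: -28201802/30886933 ≈ -0.91307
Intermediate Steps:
O(C) = 60 (O(C) = 20*3 = 60)
x = 1/24502 ≈ 4.0813e-5
(-19627 + O(209))/(x + 21430) = (-19627 + 60)/(1/24502 + 21430) = -19567/525077861/24502 = -19567*24502/525077861 = -28201802/30886933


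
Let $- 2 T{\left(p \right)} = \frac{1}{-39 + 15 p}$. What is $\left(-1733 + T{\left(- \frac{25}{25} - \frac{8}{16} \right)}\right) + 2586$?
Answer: $\frac{104920}{123} \approx 853.01$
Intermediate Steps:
$T{\left(p \right)} = - \frac{1}{2 \left(-39 + 15 p\right)}$
$\left(-1733 + T{\left(- \frac{25}{25} - \frac{8}{16} \right)}\right) + 2586 = \left(-1733 - \frac{1}{-78 + 30 \left(- \frac{25}{25} - \frac{8}{16}\right)}\right) + 2586 = \left(-1733 - \frac{1}{-78 + 30 \left(\left(-25\right) \frac{1}{25} - \frac{1}{2}\right)}\right) + 2586 = \left(-1733 - \frac{1}{-78 + 30 \left(-1 - \frac{1}{2}\right)}\right) + 2586 = \left(-1733 - \frac{1}{-78 + 30 \left(- \frac{3}{2}\right)}\right) + 2586 = \left(-1733 - \frac{1}{-78 - 45}\right) + 2586 = \left(-1733 - \frac{1}{-123}\right) + 2586 = \left(-1733 - - \frac{1}{123}\right) + 2586 = \left(-1733 + \frac{1}{123}\right) + 2586 = - \frac{213158}{123} + 2586 = \frac{104920}{123}$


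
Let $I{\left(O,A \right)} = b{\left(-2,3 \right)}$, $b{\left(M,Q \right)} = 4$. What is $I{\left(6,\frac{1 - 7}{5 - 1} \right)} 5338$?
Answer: $21352$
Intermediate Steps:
$I{\left(O,A \right)} = 4$
$I{\left(6,\frac{1 - 7}{5 - 1} \right)} 5338 = 4 \cdot 5338 = 21352$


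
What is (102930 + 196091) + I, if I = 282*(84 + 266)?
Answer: 397721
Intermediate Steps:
I = 98700 (I = 282*350 = 98700)
(102930 + 196091) + I = (102930 + 196091) + 98700 = 299021 + 98700 = 397721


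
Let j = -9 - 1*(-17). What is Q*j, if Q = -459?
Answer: -3672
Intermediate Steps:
j = 8 (j = -9 + 17 = 8)
Q*j = -459*8 = -3672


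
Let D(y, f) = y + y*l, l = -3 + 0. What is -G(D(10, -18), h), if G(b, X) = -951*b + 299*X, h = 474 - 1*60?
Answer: -142806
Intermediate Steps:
l = -3
D(y, f) = -2*y (D(y, f) = y + y*(-3) = y - 3*y = -2*y)
h = 414 (h = 474 - 60 = 414)
-G(D(10, -18), h) = -(-(-1902)*10 + 299*414) = -(-951*(-20) + 123786) = -(19020 + 123786) = -1*142806 = -142806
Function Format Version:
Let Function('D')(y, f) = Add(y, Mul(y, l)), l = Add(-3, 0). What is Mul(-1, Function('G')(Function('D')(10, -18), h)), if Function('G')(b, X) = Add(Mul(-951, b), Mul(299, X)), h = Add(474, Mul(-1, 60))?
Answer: -142806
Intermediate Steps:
l = -3
Function('D')(y, f) = Mul(-2, y) (Function('D')(y, f) = Add(y, Mul(y, -3)) = Add(y, Mul(-3, y)) = Mul(-2, y))
h = 414 (h = Add(474, -60) = 414)
Mul(-1, Function('G')(Function('D')(10, -18), h)) = Mul(-1, Add(Mul(-951, Mul(-2, 10)), Mul(299, 414))) = Mul(-1, Add(Mul(-951, -20), 123786)) = Mul(-1, Add(19020, 123786)) = Mul(-1, 142806) = -142806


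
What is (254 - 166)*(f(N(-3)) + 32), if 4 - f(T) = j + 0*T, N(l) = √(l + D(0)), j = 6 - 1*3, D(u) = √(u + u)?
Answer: 2904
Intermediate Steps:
D(u) = √2*√u (D(u) = √(2*u) = √2*√u)
j = 3 (j = 6 - 3 = 3)
N(l) = √l (N(l) = √(l + √2*√0) = √(l + √2*0) = √(l + 0) = √l)
f(T) = 1 (f(T) = 4 - (3 + 0*T) = 4 - (3 + 0) = 4 - 1*3 = 4 - 3 = 1)
(254 - 166)*(f(N(-3)) + 32) = (254 - 166)*(1 + 32) = 88*33 = 2904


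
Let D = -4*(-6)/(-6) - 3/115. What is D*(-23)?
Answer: 463/5 ≈ 92.600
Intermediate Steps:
D = -463/115 (D = 24*(-⅙) - 3*1/115 = -4 - 3/115 = -463/115 ≈ -4.0261)
D*(-23) = -463/115*(-23) = 463/5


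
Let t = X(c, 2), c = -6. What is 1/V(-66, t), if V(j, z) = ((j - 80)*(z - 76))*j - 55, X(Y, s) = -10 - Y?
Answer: -1/770935 ≈ -1.2971e-6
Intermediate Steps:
t = -4 (t = -10 - 1*(-6) = -10 + 6 = -4)
V(j, z) = -55 + j*(-80 + j)*(-76 + z) (V(j, z) = ((-80 + j)*(-76 + z))*j - 55 = j*(-80 + j)*(-76 + z) - 55 = -55 + j*(-80 + j)*(-76 + z))
1/V(-66, t) = 1/(-55 - 76*(-66)² + 6080*(-66) - 4*(-66)² - 80*(-66)*(-4)) = 1/(-55 - 76*4356 - 401280 - 4*4356 - 21120) = 1/(-55 - 331056 - 401280 - 17424 - 21120) = 1/(-770935) = -1/770935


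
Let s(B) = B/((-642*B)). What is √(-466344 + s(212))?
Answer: I*√192210209058/642 ≈ 682.89*I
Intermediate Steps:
s(B) = -1/642 (s(B) = B*(-1/(642*B)) = -1/642)
√(-466344 + s(212)) = √(-466344 - 1/642) = √(-299392849/642) = I*√192210209058/642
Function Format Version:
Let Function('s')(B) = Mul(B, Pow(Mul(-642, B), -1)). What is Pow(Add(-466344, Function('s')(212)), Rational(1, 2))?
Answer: Mul(Rational(1, 642), I, Pow(192210209058, Rational(1, 2))) ≈ Mul(682.89, I)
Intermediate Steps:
Function('s')(B) = Rational(-1, 642) (Function('s')(B) = Mul(B, Mul(Rational(-1, 642), Pow(B, -1))) = Rational(-1, 642))
Pow(Add(-466344, Function('s')(212)), Rational(1, 2)) = Pow(Add(-466344, Rational(-1, 642)), Rational(1, 2)) = Pow(Rational(-299392849, 642), Rational(1, 2)) = Mul(Rational(1, 642), I, Pow(192210209058, Rational(1, 2)))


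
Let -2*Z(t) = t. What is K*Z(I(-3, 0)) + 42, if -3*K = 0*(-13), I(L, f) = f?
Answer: 42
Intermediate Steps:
K = 0 (K = -0*(-13) = -1/3*0 = 0)
Z(t) = -t/2
K*Z(I(-3, 0)) + 42 = 0*(-1/2*0) + 42 = 0*0 + 42 = 0 + 42 = 42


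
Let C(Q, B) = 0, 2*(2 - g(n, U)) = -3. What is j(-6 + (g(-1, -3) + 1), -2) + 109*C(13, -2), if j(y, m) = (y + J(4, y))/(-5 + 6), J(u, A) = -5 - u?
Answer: -21/2 ≈ -10.500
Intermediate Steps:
g(n, U) = 7/2 (g(n, U) = 2 - ½*(-3) = 2 + 3/2 = 7/2)
j(y, m) = -9 + y (j(y, m) = (y + (-5 - 1*4))/(-5 + 6) = (y + (-5 - 4))/1 = (y - 9)*1 = (-9 + y)*1 = -9 + y)
j(-6 + (g(-1, -3) + 1), -2) + 109*C(13, -2) = (-9 + (-6 + (7/2 + 1))) + 109*0 = (-9 + (-6 + 9/2)) + 0 = (-9 - 3/2) + 0 = -21/2 + 0 = -21/2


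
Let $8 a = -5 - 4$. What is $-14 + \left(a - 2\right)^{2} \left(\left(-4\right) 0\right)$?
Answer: $-14$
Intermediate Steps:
$a = - \frac{9}{8}$ ($a = \frac{-5 - 4}{8} = \frac{1}{8} \left(-9\right) = - \frac{9}{8} \approx -1.125$)
$-14 + \left(a - 2\right)^{2} \left(\left(-4\right) 0\right) = -14 + \left(- \frac{9}{8} - 2\right)^{2} \left(\left(-4\right) 0\right) = -14 + \left(- \frac{25}{8}\right)^{2} \cdot 0 = -14 + \frac{625}{64} \cdot 0 = -14 + 0 = -14$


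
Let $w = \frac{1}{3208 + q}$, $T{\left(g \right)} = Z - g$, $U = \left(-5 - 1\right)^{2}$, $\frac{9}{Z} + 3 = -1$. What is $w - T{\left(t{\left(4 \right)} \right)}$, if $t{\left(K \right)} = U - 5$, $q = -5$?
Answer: $\frac{426003}{12812} \approx 33.25$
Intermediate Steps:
$Z = - \frac{9}{4}$ ($Z = \frac{9}{-3 - 1} = \frac{9}{-4} = 9 \left(- \frac{1}{4}\right) = - \frac{9}{4} \approx -2.25$)
$U = 36$ ($U = \left(-6\right)^{2} = 36$)
$t{\left(K \right)} = 31$ ($t{\left(K \right)} = 36 - 5 = 31$)
$T{\left(g \right)} = - \frac{9}{4} - g$
$w = \frac{1}{3203}$ ($w = \frac{1}{3208 - 5} = \frac{1}{3203} \approx 0.00031221$)
$w - T{\left(t{\left(4 \right)} \right)} = \frac{1}{3203} - \left(- \frac{9}{4} - 31\right) = \frac{1}{3203} - - \frac{133}{4} = \frac{1}{3203} + \frac{133}{4} = \frac{426003}{12812}$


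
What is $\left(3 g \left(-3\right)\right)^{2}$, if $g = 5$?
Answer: $2025$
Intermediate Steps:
$\left(3 g \left(-3\right)\right)^{2} = \left(3 \cdot 5 \left(-3\right)\right)^{2} = \left(15 \left(-3\right)\right)^{2} = \left(-45\right)^{2} = 2025$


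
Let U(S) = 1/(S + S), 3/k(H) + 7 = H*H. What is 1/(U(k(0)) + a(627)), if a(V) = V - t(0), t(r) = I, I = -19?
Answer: 6/3869 ≈ 0.0015508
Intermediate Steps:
k(H) = 3/(-7 + H**2) (k(H) = 3/(-7 + H*H) = 3/(-7 + H**2))
t(r) = -19
U(S) = 1/(2*S)
a(V) = 19 + V (a(V) = V - 1*(-19) = V + 19 = 19 + V)
1/(U(k(0)) + a(627)) = 1/(1/(2*((3/(-7 + 0**2)))) + (19 + 627)) = 1/(1/(2*((3/(-7 + 0)))) + 646) = 1/(1/(2*((3/(-7)))) + 646) = 1/(1/(2*((3*(-1/7)))) + 646) = 1/(1/(2*(-3/7)) + 646) = 1/((1/2)*(-7/3) + 646) = 1/(-7/6 + 646) = 1/(3869/6) = 6/3869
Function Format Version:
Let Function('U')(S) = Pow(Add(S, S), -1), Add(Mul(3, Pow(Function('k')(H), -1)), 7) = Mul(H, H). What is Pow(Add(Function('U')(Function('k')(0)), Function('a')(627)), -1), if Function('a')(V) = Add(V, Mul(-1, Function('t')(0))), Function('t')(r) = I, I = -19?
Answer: Rational(6, 3869) ≈ 0.0015508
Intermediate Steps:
Function('k')(H) = Mul(3, Pow(Add(-7, Pow(H, 2)), -1)) (Function('k')(H) = Mul(3, Pow(Add(-7, Mul(H, H)), -1)) = Mul(3, Pow(Add(-7, Pow(H, 2)), -1)))
Function('t')(r) = -19
Function('U')(S) = Mul(Rational(1, 2), Pow(S, -1)) (Function('U')(S) = Pow(Mul(2, S), -1) = Mul(Rational(1, 2), Pow(S, -1)))
Function('a')(V) = Add(19, V) (Function('a')(V) = Add(V, Mul(-1, -19)) = Add(V, 19) = Add(19, V))
Pow(Add(Function('U')(Function('k')(0)), Function('a')(627)), -1) = Pow(Add(Mul(Rational(1, 2), Pow(Mul(3, Pow(Add(-7, Pow(0, 2)), -1)), -1)), Add(19, 627)), -1) = Pow(Add(Mul(Rational(1, 2), Pow(Mul(3, Pow(Add(-7, 0), -1)), -1)), 646), -1) = Pow(Add(Mul(Rational(1, 2), Pow(Mul(3, Pow(-7, -1)), -1)), 646), -1) = Pow(Add(Mul(Rational(1, 2), Pow(Mul(3, Rational(-1, 7)), -1)), 646), -1) = Pow(Add(Mul(Rational(1, 2), Pow(Rational(-3, 7), -1)), 646), -1) = Pow(Add(Mul(Rational(1, 2), Rational(-7, 3)), 646), -1) = Pow(Add(Rational(-7, 6), 646), -1) = Pow(Rational(3869, 6), -1) = Rational(6, 3869)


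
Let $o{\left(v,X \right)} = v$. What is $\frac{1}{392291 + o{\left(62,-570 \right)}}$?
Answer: $\frac{1}{392353} \approx 2.5487 \cdot 10^{-6}$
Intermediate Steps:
$\frac{1}{392291 + o{\left(62,-570 \right)}} = \frac{1}{392291 + 62} = \frac{1}{392353}$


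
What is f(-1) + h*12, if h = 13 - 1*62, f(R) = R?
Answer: -589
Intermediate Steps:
h = -49 (h = 13 - 62 = -49)
f(-1) + h*12 = -1 - 49*12 = -1 - 588 = -589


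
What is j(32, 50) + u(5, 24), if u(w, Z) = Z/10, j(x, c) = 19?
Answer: 107/5 ≈ 21.400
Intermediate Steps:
u(w, Z) = Z/10 (u(w, Z) = Z*(1/10) = Z/10)
j(32, 50) + u(5, 24) = 19 + (1/10)*24 = 19 + 12/5 = 107/5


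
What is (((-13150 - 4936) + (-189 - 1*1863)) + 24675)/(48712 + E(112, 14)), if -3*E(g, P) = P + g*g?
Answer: 4537/44526 ≈ 0.10190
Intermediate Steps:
E(g, P) = -P/3 - g**2/3 (E(g, P) = -(P + g*g)/3 = -(P + g**2)/3 = -P/3 - g**2/3)
(((-13150 - 4936) + (-189 - 1*1863)) + 24675)/(48712 + E(112, 14)) = (((-13150 - 4936) + (-189 - 1*1863)) + 24675)/(48712 + (-1/3*14 - 1/3*112**2)) = ((-18086 + (-189 - 1863)) + 24675)/(48712 + (-14/3 - 1/3*12544)) = ((-18086 - 2052) + 24675)/(48712 + (-14/3 - 12544/3)) = (-20138 + 24675)/(48712 - 4186) = 4537/44526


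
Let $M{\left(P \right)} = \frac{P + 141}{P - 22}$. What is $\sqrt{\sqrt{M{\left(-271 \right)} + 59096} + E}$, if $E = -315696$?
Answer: $\frac{\sqrt{-27102185904 + 293 \sqrt{5073370594}}}{293} \approx 561.65 i$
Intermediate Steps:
$M{\left(P \right)} = \frac{141 + P}{-22 + P}$
$\sqrt{\sqrt{M{\left(-271 \right)} + 59096} + E} = \sqrt{\sqrt{\frac{141 - 271}{-22 - 271} + 59096} - 315696} = \sqrt{\sqrt{\frac{1}{-293} \left(-130\right) + 59096} - 315696} = \sqrt{\sqrt{\left(- \frac{1}{293}\right) \left(-130\right) + 59096} - 315696} = \sqrt{\sqrt{\frac{130}{293} + 59096} - 315696} = \sqrt{\sqrt{\frac{17315258}{293}} - 315696} = \sqrt{\frac{\sqrt{5073370594}}{293} - 315696} = \sqrt{-315696 + \frac{\sqrt{5073370594}}{293}}$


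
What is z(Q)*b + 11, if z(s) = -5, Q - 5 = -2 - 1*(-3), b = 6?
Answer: -19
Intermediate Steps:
Q = 6 (Q = 5 + (-2 - 1*(-3)) = 5 + (-2 + 3) = 5 + 1 = 6)
z(Q)*b + 11 = -5*6 + 11 = -30 + 11 = -19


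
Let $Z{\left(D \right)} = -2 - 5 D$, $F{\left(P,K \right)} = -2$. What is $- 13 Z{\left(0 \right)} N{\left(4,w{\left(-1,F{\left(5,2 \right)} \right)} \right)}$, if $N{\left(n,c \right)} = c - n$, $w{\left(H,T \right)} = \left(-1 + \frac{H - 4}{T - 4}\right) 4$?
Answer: $- \frac{364}{3} \approx -121.33$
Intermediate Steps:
$w{\left(H,T \right)} = -4 + \frac{4 \left(-4 + H\right)}{-4 + T}$ ($w{\left(H,T \right)} = \left(-1 + \frac{-4 + H}{-4 + T}\right) 4 = -4 + \frac{4 \left(-4 + H\right)}{-4 + T}$)
$- 13 Z{\left(0 \right)} N{\left(4,w{\left(-1,F{\left(5,2 \right)} \right)} \right)} = - 13 \left(-2 - 0\right) \left(\frac{4 \left(-1 - -2\right)}{-4 - 2} - 4\right) = - 13 \left(-2 + 0\right) \left(\frac{4 \left(-1 + 2\right)}{-6} - 4\right) = \left(-13\right) \left(-2\right) \left(4 \left(- \frac{1}{6}\right) 1 - 4\right) = 26 \left(- \frac{2}{3} - 4\right) = 26 \left(- \frac{14}{3}\right) = - \frac{364}{3}$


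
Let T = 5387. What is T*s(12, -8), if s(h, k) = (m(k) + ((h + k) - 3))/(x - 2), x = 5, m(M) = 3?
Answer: 21548/3 ≈ 7182.7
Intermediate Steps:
s(h, k) = h/3 + k/3 (s(h, k) = (3 + ((h + k) - 3))/(5 - 2) = (3 + (-3 + h + k))/3 = (h + k)*(⅓) = h/3 + k/3)
T*s(12, -8) = 5387*((⅓)*12 + (⅓)*(-8)) = 5387*(4 - 8/3) = 5387*(4/3) = 21548/3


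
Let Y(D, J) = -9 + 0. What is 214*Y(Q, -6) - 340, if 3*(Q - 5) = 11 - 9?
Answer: -2266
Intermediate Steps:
Q = 17/3 (Q = 5 + (11 - 9)/3 = 5 + (⅓)*2 = 5 + ⅔ = 17/3 ≈ 5.6667)
Y(D, J) = -9
214*Y(Q, -6) - 340 = 214*(-9) - 340 = -1926 - 340 = -2266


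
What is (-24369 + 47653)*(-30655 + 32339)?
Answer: 39210256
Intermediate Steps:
(-24369 + 47653)*(-30655 + 32339) = 23284*1684 = 39210256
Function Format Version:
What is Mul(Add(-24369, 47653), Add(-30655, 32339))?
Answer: 39210256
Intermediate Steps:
Mul(Add(-24369, 47653), Add(-30655, 32339)) = Mul(23284, 1684) = 39210256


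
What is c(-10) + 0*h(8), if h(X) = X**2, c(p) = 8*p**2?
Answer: 800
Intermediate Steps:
c(-10) + 0*h(8) = 8*(-10)**2 + 0*8**2 = 8*100 + 0*64 = 800 + 0 = 800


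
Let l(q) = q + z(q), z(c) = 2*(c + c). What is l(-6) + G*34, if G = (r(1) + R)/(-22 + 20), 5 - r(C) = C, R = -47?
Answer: 701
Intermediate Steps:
z(c) = 4*c (z(c) = 2*(2*c) = 4*c)
r(C) = 5 - C
l(q) = 5*q (l(q) = q + 4*q = 5*q)
G = 43/2 (G = ((5 - 1*1) - 47)/(-22 + 20) = ((5 - 1) - 47)/(-2) = (4 - 47)*(-½) = -43*(-½) = 43/2 ≈ 21.500)
l(-6) + G*34 = 5*(-6) + (43/2)*34 = -30 + 731 = 701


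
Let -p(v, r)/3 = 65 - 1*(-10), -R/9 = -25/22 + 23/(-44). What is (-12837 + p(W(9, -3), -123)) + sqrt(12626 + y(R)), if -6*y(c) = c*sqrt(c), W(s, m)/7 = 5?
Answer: -13062 + sqrt(24443936 - 657*sqrt(803))/44 ≈ -12950.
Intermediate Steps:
W(s, m) = 35 (W(s, m) = 7*5 = 35)
R = 657/44 (R = -9*(-25/22 + 23/(-44)) = -9*(-25*1/22 + 23*(-1/44)) = -9*(-25/22 - 23/44) = -9*(-73/44) = 657/44 ≈ 14.932)
p(v, r) = -225 (p(v, r) = -3*(65 - 1*(-10)) = -3*(65 + 10) = -3*75 = -225)
y(c) = -c**(3/2)/6 (y(c) = -c*sqrt(c)/6 = -c**(3/2)/6)
(-12837 + p(W(9, -3), -123)) + sqrt(12626 + y(R)) = (-12837 - 225) + sqrt(12626 - 657*sqrt(803)/1936) = -13062 + sqrt(12626 - 657*sqrt(803)/1936)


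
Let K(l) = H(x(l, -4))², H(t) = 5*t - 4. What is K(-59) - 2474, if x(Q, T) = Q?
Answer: 86927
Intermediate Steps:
H(t) = -4 + 5*t
K(l) = (-4 + 5*l)²
K(-59) - 2474 = (-4 + 5*(-59))² - 2474 = (-4 - 295)² - 2474 = (-299)² - 2474 = 89401 - 2474 = 86927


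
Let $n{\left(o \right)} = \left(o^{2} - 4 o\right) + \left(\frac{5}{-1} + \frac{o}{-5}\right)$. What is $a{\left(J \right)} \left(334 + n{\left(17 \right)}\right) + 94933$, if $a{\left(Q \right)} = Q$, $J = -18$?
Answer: $\frac{425471}{5} \approx 85094.0$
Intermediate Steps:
$n{\left(o \right)} = -5 + o^{2} - \frac{21 o}{5}$ ($n{\left(o \right)} = \left(o^{2} - 4 o\right) + \left(5 \left(-1\right) + o \left(- \frac{1}{5}\right)\right) = \left(o^{2} - 4 o\right) - \left(5 + \frac{o}{5}\right) = -5 + o^{2} - \frac{21 o}{5}$)
$a{\left(J \right)} \left(334 + n{\left(17 \right)}\right) + 94933 = - 18 \left(334 - \left(\frac{382}{5} - 289\right)\right) + 94933 = - 18 \left(334 - - \frac{1063}{5}\right) + 94933 = - 18 \left(334 + \frac{1063}{5}\right) + 94933 = \left(-18\right) \frac{2733}{5} + 94933 = - \frac{49194}{5} + 94933 = \frac{425471}{5}$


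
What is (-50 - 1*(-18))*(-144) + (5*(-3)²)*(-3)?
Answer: 4473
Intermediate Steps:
(-50 - 1*(-18))*(-144) + (5*(-3)²)*(-3) = (-50 + 18)*(-144) + (5*9)*(-3) = -32*(-144) + 45*(-3) = 4608 - 135 = 4473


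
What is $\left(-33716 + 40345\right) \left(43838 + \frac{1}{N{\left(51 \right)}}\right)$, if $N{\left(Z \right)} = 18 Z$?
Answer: $\frac{266772736265}{918} \approx 2.906 \cdot 10^{8}$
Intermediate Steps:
$\left(-33716 + 40345\right) \left(43838 + \frac{1}{N{\left(51 \right)}}\right) = \left(-33716 + 40345\right) \left(43838 + \frac{1}{18 \cdot 51}\right) = 6629 \left(43838 + \frac{1}{918}\right) = 6629 \cdot \frac{40243285}{918} = \frac{266772736265}{918}$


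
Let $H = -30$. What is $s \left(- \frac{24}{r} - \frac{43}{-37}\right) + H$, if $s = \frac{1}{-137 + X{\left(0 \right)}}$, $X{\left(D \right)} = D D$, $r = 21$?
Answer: $- \frac{1064495}{35483} \approx -30.0$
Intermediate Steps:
$X{\left(D \right)} = D^{2}$
$s = - \frac{1}{137}$ ($s = \frac{1}{-137 + 0^{2}} = \frac{1}{-137 + 0} = \frac{1}{-137} = - \frac{1}{137} \approx -0.0072993$)
$s \left(- \frac{24}{r} - \frac{43}{-37}\right) + H = - \frac{- \frac{24}{21} - \frac{43}{-37}}{137} - 30 = - \frac{\left(-24\right) \frac{1}{21} - - \frac{43}{37}}{137} - 30 = - \frac{- \frac{8}{7} + \frac{43}{37}}{137} - 30 = \left(- \frac{1}{137}\right) \frac{5}{259} - 30 = - \frac{5}{35483} - 30 = - \frac{1064495}{35483}$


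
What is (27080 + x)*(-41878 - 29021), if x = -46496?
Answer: 1376574984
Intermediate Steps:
(27080 + x)*(-41878 - 29021) = (27080 - 46496)*(-41878 - 29021) = -19416*(-70899) = 1376574984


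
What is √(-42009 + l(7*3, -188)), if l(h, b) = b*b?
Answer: I*√6665 ≈ 81.639*I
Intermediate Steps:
l(h, b) = b²
√(-42009 + l(7*3, -188)) = √(-42009 + (-188)²) = √(-42009 + 35344) = √(-6665) = I*√6665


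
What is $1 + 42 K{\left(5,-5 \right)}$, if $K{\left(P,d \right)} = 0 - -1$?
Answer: $43$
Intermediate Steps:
$K{\left(P,d \right)} = 1$ ($K{\left(P,d \right)} = 0 + 1 = 1$)
$1 + 42 K{\left(5,-5 \right)} = 1 + 42 \cdot 1 = 1 + 42 = 43$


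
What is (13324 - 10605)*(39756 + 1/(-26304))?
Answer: 2843372016737/26304 ≈ 1.0810e+8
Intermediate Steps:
(13324 - 10605)*(39756 + 1/(-26304)) = 2719*(39756 - 1/26304) = 2719*(1045741823/26304) = 2843372016737/26304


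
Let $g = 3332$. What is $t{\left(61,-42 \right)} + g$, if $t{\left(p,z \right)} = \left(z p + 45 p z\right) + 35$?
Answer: $-114485$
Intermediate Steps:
$t{\left(p,z \right)} = 35 + 46 p z$ ($t{\left(p,z \right)} = \left(p z + 45 p z\right) + 35 = 46 p z + 35 = 35 + 46 p z$)
$t{\left(61,-42 \right)} + g = \left(35 + 46 \cdot 61 \left(-42\right)\right) + 3332 = \left(35 - 117852\right) + 3332 = -117817 + 3332 = -114485$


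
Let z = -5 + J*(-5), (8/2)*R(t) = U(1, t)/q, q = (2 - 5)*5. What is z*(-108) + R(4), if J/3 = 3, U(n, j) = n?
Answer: 323999/60 ≈ 5400.0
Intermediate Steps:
J = 9 (J = 3*3 = 9)
q = -15 (q = -3*5 = -15)
R(t) = -1/60 (R(t) = (1/(-15))/4 = (1*(-1/15))/4 = (1/4)*(-1/15) = -1/60)
z = -50 (z = -5 + 9*(-5) = -5 - 45 = -50)
z*(-108) + R(4) = -50*(-108) - 1/60 = 5400 - 1/60 = 323999/60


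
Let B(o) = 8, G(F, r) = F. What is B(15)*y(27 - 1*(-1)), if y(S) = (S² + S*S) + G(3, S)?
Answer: 12568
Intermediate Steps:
y(S) = 3 + 2*S² (y(S) = (S² + S*S) + 3 = (S² + S²) + 3 = 2*S² + 3 = 3 + 2*S²)
B(15)*y(27 - 1*(-1)) = 8*(3 + 2*(27 - 1*(-1))²) = 8*(3 + 2*(27 + 1)²) = 8*(3 + 2*28²) = 8*(3 + 2*784) = 8*(3 + 1568) = 8*1571 = 12568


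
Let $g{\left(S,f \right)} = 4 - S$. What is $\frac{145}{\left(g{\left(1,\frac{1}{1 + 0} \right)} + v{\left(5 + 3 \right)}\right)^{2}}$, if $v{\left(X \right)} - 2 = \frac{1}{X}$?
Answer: $\frac{9280}{1681} \approx 5.5205$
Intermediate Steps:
$v{\left(X \right)} = 2 + \frac{1}{X}$
$\frac{145}{\left(g{\left(1,\frac{1}{1 + 0} \right)} + v{\left(5 + 3 \right)}\right)^{2}} = \frac{145}{\left(\left(4 - 1\right) + \left(2 + \frac{1}{5 + 3}\right)\right)^{2}} = \frac{145}{\left(\left(4 - 1\right) + \left(2 + \frac{1}{8}\right)\right)^{2}} = \frac{145}{\left(3 + \left(2 + \frac{1}{8}\right)\right)^{2}} = \frac{145}{\left(3 + \frac{17}{8}\right)^{2}} = \frac{145}{\left(\frac{41}{8}\right)^{2}} = \frac{145}{\frac{1681}{64}} = 145 \cdot \frac{64}{1681} = \frac{9280}{1681}$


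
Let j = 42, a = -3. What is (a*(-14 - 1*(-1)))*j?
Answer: 1638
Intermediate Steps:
(a*(-14 - 1*(-1)))*j = -3*(-14 - 1*(-1))*42 = -3*(-14 + 1)*42 = -3*(-13)*42 = 39*42 = 1638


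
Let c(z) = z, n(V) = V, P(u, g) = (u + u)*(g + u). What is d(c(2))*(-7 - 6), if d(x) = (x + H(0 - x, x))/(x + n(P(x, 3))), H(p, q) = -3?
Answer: 13/22 ≈ 0.59091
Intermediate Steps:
P(u, g) = 2*u*(g + u) (P(u, g) = (2*u)*(g + u) = 2*u*(g + u))
d(x) = (-3 + x)/(x + 2*x*(3 + x)) (d(x) = (x - 3)/(x + 2*x*(3 + x)) = (-3 + x)/(x + 2*x*(3 + x)))
d(c(2))*(-7 - 6) = ((-3 + 2)/(2*(7 + 2*2)))*(-7 - 6) = ((½)*(-1)/(7 + 4))*(-13) = ((½)*(-1)/11)*(-13) = ((½)*(1/11)*(-1))*(-13) = -1/22*(-13) = 13/22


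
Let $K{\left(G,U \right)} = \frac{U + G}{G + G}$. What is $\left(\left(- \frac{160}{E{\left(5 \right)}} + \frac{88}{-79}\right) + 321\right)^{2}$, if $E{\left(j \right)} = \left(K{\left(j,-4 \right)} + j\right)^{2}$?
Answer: $\frac{4155848523788641}{42221619441} \approx 98429.0$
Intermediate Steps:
$K{\left(G,U \right)} = \frac{G + U}{2 G}$
$E{\left(j \right)} = \left(j + \frac{-4 + j}{2 j}\right)^{2}$ ($E{\left(j \right)} = \left(\frac{j - 4}{2 j} + j\right)^{2} = \left(\frac{-4 + j}{2 j} + j\right)^{2} = \left(j + \frac{-4 + j}{2 j}\right)^{2}$)
$\left(\left(- \frac{160}{E{\left(5 \right)}} + \frac{88}{-79}\right) + 321\right)^{2} = \left(\left(- \frac{160}{\frac{1}{4} \cdot \frac{1}{25} \left(-4 + 5 + 2 \cdot 5^{2}\right)^{2}} + \frac{88}{-79}\right) + 321\right)^{2} = \left(\left(- \frac{160}{\frac{1}{4} \cdot \frac{1}{25} \left(-4 + 5 + 2 \cdot 25\right)^{2}} + 88 \left(- \frac{1}{79}\right)\right) + 321\right)^{2} = \left(\left(- \frac{160}{\frac{1}{4} \cdot \frac{1}{25} \left(-4 + 5 + 50\right)^{2}} - \frac{88}{79}\right) + 321\right)^{2} = \left(\left(- \frac{160}{\frac{1}{4} \cdot \frac{1}{25} \cdot 51^{2}} - \frac{88}{79}\right) + 321\right)^{2} = \left(\left(- \frac{160}{\frac{1}{4} \cdot \frac{1}{25} \cdot 2601} - \frac{88}{79}\right) + 321\right)^{2} = \left(\left(- \frac{160}{\frac{2601}{100}} - \frac{88}{79}\right) + 321\right)^{2} = \left(\left(\left(-160\right) \frac{100}{2601} - \frac{88}{79}\right) + 321\right)^{2} = \left(\left(- \frac{16000}{2601} - \frac{88}{79}\right) + 321\right)^{2} = \left(- \frac{1492888}{205479} + 321\right)^{2} = \left(\frac{64465871}{205479}\right)^{2} = \frac{4155848523788641}{42221619441}$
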